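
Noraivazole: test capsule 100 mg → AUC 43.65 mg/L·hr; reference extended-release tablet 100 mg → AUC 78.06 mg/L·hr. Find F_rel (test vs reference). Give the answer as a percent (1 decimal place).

F_rel = (AUC_test/D_test) / (AUC_ref/D_ref)
      = (43.65/100) / (78.06/100)
      = 0.4365 / 0.7806 = 0.5592 = 55.92%

F_rel = 55.9%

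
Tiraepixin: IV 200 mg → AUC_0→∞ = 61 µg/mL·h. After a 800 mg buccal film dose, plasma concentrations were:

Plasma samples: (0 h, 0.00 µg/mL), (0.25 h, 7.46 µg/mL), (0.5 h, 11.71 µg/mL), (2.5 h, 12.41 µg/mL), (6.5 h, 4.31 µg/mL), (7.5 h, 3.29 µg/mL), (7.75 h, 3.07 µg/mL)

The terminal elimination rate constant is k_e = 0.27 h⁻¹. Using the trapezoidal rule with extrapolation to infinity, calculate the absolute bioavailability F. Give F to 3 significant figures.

Trapezoidal AUC_0→7.75 (buccal film):
  [0→0.25]: (0.00+7.46)/2 × 0.25 = 0.9325
  [0.25→0.5]: (7.46+11.71)/2 × 0.25 = 2.39625
  [0.5→2.5]: (11.71+12.41)/2 × 2 = 24.12
  [2.5→6.5]: (12.41+4.31)/2 × 4 = 33.44
  [6.5→7.5]: (4.31+3.29)/2 × 1 = 3.8
  [7.5→7.75]: (3.29+3.07)/2 × 0.25 = 0.795
  Sum = 65.48375 µg/mL·h
Tail: C_last/k_e = 3.07/0.27 = 11.370
AUC_0→∞ (buccal film) = 65.48375 + 11.370 = 76.85375 µg/mL·h
F = (AUC_ev/D_ev)/(AUC_iv/D_iv) = (76.85375/800)/(61/200) = 0.0960672/0.305 = 0.3150

F = 0.315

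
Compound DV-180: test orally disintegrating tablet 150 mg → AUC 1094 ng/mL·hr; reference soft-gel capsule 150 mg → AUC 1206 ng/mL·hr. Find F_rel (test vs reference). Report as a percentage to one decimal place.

F_rel = 90.7%

F_rel = (AUC_test/D_test) / (AUC_ref/D_ref)
      = (1094/150) / (1206/150)
      = 7.29333 / 8.04 = 0.9071 = 90.71%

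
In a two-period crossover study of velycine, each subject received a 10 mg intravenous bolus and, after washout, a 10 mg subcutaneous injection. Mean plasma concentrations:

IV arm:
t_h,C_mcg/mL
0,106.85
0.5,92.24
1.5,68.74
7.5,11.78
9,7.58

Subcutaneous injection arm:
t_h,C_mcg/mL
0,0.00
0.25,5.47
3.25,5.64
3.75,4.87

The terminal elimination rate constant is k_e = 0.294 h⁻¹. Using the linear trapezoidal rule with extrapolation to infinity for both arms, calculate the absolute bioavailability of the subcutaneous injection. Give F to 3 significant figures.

Trapezoidal AUC_0→9 (IV):
  [0→0.5]: (106.85+92.24)/2 × 0.5 = 49.7725
  [0.5→1.5]: (92.24+68.74)/2 × 1 = 80.49
  [1.5→7.5]: (68.74+11.78)/2 × 6 = 241.56
  [7.5→9]: (11.78+7.58)/2 × 1.5 = 14.52
  Sum = 386.3425 mcg/mL·h
IV tail: 7.58/0.294 = 25.782; AUC_iv,0→∞ = 386.3425 + 25.782 = 412.1245 mcg/mL·h
Trapezoidal AUC_0→3.75 (subcutaneous injection):
  [0→0.25]: (0.00+5.47)/2 × 0.25 = 0.68375
  [0.25→3.25]: (5.47+5.64)/2 × 3 = 16.665
  [3.25→3.75]: (5.64+4.87)/2 × 0.5 = 2.6275
  Sum = 19.97625 mcg/mL·h
subcutaneous injection tail: 4.87/0.294 = 16.565; AUC_ev,0→∞ = 19.97625 + 16.565 = 36.54125 mcg/mL·h
F = (AUC_ev/D_ev)/(AUC_iv/D_iv) = (36.54125/10)/(412.1245/10) = 3.654125/41.21245 = 0.0887

F = 0.0887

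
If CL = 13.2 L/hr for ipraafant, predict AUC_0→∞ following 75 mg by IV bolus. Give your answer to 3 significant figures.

AUC_0→∞ = Dose_iv / CL
        = 75 / 13.2 = 5.68182 mg/L·hr

AUC = 5.68 mg/L·hr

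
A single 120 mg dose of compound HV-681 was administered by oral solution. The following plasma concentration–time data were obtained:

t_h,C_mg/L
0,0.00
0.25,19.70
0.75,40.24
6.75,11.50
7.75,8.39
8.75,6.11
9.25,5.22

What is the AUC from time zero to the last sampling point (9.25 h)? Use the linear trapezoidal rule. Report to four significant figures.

AUC = 192.7 mg/L·h

Trapezoidal AUC_0→9.25:
  [0→0.25]: (0.00+19.70)/2 × 0.25 = 2.4625
  [0.25→0.75]: (19.70+40.24)/2 × 0.5 = 14.985
  [0.75→6.75]: (40.24+11.50)/2 × 6 = 155.22
  [6.75→7.75]: (11.50+8.39)/2 × 1 = 9.945
  [7.75→8.75]: (8.39+6.11)/2 × 1 = 7.25
  [8.75→9.25]: (6.11+5.22)/2 × 0.5 = 2.8325
  Sum = 192.695 mg/L·h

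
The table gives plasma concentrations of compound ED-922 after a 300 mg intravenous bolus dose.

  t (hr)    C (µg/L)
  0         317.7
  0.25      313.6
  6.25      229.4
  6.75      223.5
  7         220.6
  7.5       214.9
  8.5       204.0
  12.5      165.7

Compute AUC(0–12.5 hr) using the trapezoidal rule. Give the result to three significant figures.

Trapezoidal AUC_0→12.5:
  [0→0.25]: (317.7+313.6)/2 × 0.25 = 78.9125
  [0.25→6.25]: (313.6+229.4)/2 × 6 = 1629.0
  [6.25→6.75]: (229.4+223.5)/2 × 0.5 = 113.225
  [6.75→7]: (223.5+220.6)/2 × 0.25 = 55.5125
  [7→7.5]: (220.6+214.9)/2 × 0.5 = 108.875
  [7.5→8.5]: (214.9+204.0)/2 × 1 = 209.45
  [8.5→12.5]: (204.0+165.7)/2 × 4 = 739.4
  Sum = 2934.375 µg/L·hr

AUC = 2930 µg/L·hr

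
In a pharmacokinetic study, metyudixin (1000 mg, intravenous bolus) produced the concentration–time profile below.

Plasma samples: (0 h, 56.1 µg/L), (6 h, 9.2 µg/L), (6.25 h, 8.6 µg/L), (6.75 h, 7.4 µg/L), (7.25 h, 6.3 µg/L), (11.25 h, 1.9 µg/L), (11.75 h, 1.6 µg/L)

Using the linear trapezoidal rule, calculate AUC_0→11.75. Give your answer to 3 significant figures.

AUC = 223 µg/L·h

Trapezoidal AUC_0→11.75:
  [0→6]: (56.1+9.2)/2 × 6 = 195.9
  [6→6.25]: (9.2+8.6)/2 × 0.25 = 2.225
  [6.25→6.75]: (8.6+7.4)/2 × 0.5 = 4.0
  [6.75→7.25]: (7.4+6.3)/2 × 0.5 = 3.425
  [7.25→11.25]: (6.3+1.9)/2 × 4 = 16.4
  [11.25→11.75]: (1.9+1.6)/2 × 0.5 = 0.875
  Sum = 222.825 µg/L·h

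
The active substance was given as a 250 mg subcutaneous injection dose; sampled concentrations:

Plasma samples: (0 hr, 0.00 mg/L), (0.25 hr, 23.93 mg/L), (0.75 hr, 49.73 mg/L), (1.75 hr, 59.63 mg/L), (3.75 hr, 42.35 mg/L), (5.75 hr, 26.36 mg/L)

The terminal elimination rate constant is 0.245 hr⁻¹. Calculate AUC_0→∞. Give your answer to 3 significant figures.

Trapezoidal AUC_0→5.75:
  [0→0.25]: (0.00+23.93)/2 × 0.25 = 2.99125
  [0.25→0.75]: (23.93+49.73)/2 × 0.5 = 18.415
  [0.75→1.75]: (49.73+59.63)/2 × 1 = 54.68
  [1.75→3.75]: (59.63+42.35)/2 × 2 = 101.98
  [3.75→5.75]: (42.35+26.36)/2 × 2 = 68.71
  Sum = 246.77625 mg/L·hr
Extrapolated tail: C_last / k_e = 26.36 / 0.245 = 107.592
AUC_0→∞ = 246.77625 + 107.592 = 354.36825 mg/L·hr

AUC = 354 mg/L·hr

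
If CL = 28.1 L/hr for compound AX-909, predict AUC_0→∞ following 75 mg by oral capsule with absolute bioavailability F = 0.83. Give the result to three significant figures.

AUC = 2.22 mg/L·hr

AUC_0→∞ = F × Dose / CL
        = 0.83 × 75 / 28.1 = 2.2153 mg/L·hr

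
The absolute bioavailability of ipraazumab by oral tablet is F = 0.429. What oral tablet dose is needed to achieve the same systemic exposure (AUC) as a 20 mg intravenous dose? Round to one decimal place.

D_oral = 46.6 mg

For equal systemic exposure: F × D_ev = D_iv
D_ev = D_iv / F = 20 / 0.429 = 46.62 mg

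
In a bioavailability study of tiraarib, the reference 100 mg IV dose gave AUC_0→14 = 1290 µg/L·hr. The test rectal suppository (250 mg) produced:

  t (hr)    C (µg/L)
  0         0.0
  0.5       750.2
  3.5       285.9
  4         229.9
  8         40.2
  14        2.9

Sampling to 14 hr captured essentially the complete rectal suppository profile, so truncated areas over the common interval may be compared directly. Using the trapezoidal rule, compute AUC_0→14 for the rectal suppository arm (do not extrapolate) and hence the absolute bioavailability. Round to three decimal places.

F = 0.788

Trapezoidal AUC_0→14 (rectal suppository):
  [0→0.5]: (0.0+750.2)/2 × 0.5 = 187.55
  [0.5→3.5]: (750.2+285.9)/2 × 3 = 1554.15
  [3.5→4]: (285.9+229.9)/2 × 0.5 = 128.95
  [4→8]: (229.9+40.2)/2 × 4 = 540.2
  [8→14]: (40.2+2.9)/2 × 6 = 129.3
  Sum = 2540.15 µg/L·hr
F = (AUC_ev/D_ev)/(AUC_iv/D_iv) = (2540.15/250)/(1290/100) = 10.1606/12.9 = 0.7876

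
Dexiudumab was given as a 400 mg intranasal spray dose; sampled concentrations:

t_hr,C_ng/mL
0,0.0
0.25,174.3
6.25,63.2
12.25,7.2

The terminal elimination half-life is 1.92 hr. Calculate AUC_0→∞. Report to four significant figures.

AUC = 965.4 ng/mL·hr

Trapezoidal AUC_0→12.25:
  [0→0.25]: (0.0+174.3)/2 × 0.25 = 21.7875
  [0.25→6.25]: (174.3+63.2)/2 × 6 = 712.5
  [6.25→12.25]: (63.2+7.2)/2 × 6 = 211.2
  Sum = 945.4875 ng/mL·hr
k_e = ln2 / t½ = 0.693147 / 1.92 = 0.3610 hr^-1
Extrapolated tail: C_last / k_e = 7.2 / 0.361 = 19.945
AUC_0→∞ = 945.4875 + 19.945 = 965.4325 ng/mL·hr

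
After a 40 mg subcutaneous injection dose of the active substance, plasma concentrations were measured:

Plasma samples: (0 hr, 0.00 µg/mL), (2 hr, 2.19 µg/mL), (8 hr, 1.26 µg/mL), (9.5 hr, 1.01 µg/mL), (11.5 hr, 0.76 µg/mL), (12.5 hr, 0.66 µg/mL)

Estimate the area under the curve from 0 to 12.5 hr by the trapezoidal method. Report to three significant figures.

Trapezoidal AUC_0→12.5:
  [0→2]: (0.00+2.19)/2 × 2 = 2.19
  [2→8]: (2.19+1.26)/2 × 6 = 10.35
  [8→9.5]: (1.26+1.01)/2 × 1.5 = 1.7025
  [9.5→11.5]: (1.01+0.76)/2 × 2 = 1.77
  [11.5→12.5]: (0.76+0.66)/2 × 1 = 0.71
  Sum = 16.7225 µg/mL·hr

AUC = 16.7 µg/mL·hr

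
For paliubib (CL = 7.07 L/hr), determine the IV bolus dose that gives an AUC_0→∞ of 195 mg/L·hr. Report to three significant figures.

Dose = 1380 mg

Dose_iv = CL × AUC_0→∞
     = 7.07 × 195 = 1378.65 mg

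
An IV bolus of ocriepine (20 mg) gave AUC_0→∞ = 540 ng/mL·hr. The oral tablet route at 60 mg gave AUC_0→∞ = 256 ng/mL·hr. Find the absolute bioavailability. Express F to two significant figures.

F = (AUC_ev / D_ev) / (AUC_iv / D_iv)
  = (256/60) / (540/20)
  = 4.26667 / 27 = 0.1580

F = 0.16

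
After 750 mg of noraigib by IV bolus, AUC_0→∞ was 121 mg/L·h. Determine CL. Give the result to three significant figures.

CL = Dose_iv / AUC_0→∞
   = 750 / 121 = 6.19835 L/h

CL = 6.20 L/h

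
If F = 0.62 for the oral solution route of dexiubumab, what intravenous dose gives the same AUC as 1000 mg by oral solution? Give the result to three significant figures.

Systemic exposure from an extravascular dose = F × D_ev, so the equivalent IV dose is F × D_ev.
D_iv = F × D_ev = 0.62 × 1000 = 620 mg

D_iv = 620 mg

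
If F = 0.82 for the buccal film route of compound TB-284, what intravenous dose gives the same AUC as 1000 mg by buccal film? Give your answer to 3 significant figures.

D_iv = 820 mg

Systemic exposure from an extravascular dose = F × D_ev, so the equivalent IV dose is F × D_ev.
D_iv = F × D_ev = 0.82 × 1000 = 820 mg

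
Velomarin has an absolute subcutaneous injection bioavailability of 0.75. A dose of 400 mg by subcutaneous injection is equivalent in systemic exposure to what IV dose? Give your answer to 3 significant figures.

Systemic exposure from an extravascular dose = F × D_ev, so the equivalent IV dose is F × D_ev.
D_iv = F × D_ev = 0.75 × 400 = 300 mg

D_iv = 300 mg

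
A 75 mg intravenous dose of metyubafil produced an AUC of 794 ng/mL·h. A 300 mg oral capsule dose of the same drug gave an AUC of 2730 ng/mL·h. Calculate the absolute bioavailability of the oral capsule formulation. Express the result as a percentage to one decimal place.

F = 86.0%

F = (AUC_ev / D_ev) / (AUC_iv / D_iv)
  = (2730/300) / (794/75)
  = 9.1 / 10.5867 = 0.8596
  = 85.96%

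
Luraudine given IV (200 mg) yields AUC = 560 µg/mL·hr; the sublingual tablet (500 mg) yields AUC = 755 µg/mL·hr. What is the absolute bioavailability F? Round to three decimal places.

F = 0.539

F = (AUC_ev / D_ev) / (AUC_iv / D_iv)
  = (755/500) / (560/200)
  = 1.51 / 2.8 = 0.5393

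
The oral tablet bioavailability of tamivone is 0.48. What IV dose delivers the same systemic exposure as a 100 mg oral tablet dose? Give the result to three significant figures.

D_iv = 48.0 mg

Systemic exposure from an extravascular dose = F × D_ev, so the equivalent IV dose is F × D_ev.
D_iv = F × D_ev = 0.48 × 100 = 48 mg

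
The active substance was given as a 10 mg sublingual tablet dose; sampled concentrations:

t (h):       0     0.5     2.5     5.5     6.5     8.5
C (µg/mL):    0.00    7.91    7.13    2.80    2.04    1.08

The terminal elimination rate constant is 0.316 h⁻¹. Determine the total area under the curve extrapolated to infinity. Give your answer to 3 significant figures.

AUC = 40.9 µg/mL·h

Trapezoidal AUC_0→8.5:
  [0→0.5]: (0.00+7.91)/2 × 0.5 = 1.9775
  [0.5→2.5]: (7.91+7.13)/2 × 2 = 15.04
  [2.5→5.5]: (7.13+2.80)/2 × 3 = 14.895
  [5.5→6.5]: (2.80+2.04)/2 × 1 = 2.42
  [6.5→8.5]: (2.04+1.08)/2 × 2 = 3.12
  Sum = 37.4525 µg/mL·h
Extrapolated tail: C_last / k_e = 1.08 / 0.316 = 3.418
AUC_0→∞ = 37.4525 + 3.418 = 40.8705 µg/mL·h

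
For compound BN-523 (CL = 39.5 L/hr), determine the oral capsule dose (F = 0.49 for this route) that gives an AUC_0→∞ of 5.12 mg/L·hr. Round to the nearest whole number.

Dose = CL × AUC_0→∞ / F
     = 39.5 × 5.12 / 0.49 = 412.735 mg

Dose = 413 mg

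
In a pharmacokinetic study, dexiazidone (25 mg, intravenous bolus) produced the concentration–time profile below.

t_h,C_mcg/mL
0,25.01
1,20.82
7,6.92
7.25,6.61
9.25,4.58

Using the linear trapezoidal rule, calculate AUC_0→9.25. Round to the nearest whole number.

AUC = 119 mcg/mL·h

Trapezoidal AUC_0→9.25:
  [0→1]: (25.01+20.82)/2 × 1 = 22.915
  [1→7]: (20.82+6.92)/2 × 6 = 83.22
  [7→7.25]: (6.92+6.61)/2 × 0.25 = 1.69125
  [7.25→9.25]: (6.61+4.58)/2 × 2 = 11.19
  Sum = 119.01625 mcg/mL·h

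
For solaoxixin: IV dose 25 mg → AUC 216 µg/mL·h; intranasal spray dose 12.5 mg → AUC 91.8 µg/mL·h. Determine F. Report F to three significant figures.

F = (AUC_ev / D_ev) / (AUC_iv / D_iv)
  = (91.8/12.5) / (216/25)
  = 7.344 / 8.64 = 0.8500

F = 0.850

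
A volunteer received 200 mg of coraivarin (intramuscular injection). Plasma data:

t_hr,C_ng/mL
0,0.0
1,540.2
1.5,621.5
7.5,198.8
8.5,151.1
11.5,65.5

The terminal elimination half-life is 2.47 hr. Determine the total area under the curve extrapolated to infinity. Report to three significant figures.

AUC = 3750 ng/mL·hr

Trapezoidal AUC_0→11.5:
  [0→1]: (0.0+540.2)/2 × 1 = 270.1
  [1→1.5]: (540.2+621.5)/2 × 0.5 = 290.425
  [1.5→7.5]: (621.5+198.8)/2 × 6 = 2460.9
  [7.5→8.5]: (198.8+151.1)/2 × 1 = 174.95
  [8.5→11.5]: (151.1+65.5)/2 × 3 = 324.9
  Sum = 3521.275 ng/mL·hr
k_e = ln2 / t½ = 0.693147 / 2.47 = 0.2806 hr^-1
Extrapolated tail: C_last / k_e = 65.5 / 0.2806 = 233.428
AUC_0→∞ = 3521.275 + 233.428 = 3754.703 ng/mL·hr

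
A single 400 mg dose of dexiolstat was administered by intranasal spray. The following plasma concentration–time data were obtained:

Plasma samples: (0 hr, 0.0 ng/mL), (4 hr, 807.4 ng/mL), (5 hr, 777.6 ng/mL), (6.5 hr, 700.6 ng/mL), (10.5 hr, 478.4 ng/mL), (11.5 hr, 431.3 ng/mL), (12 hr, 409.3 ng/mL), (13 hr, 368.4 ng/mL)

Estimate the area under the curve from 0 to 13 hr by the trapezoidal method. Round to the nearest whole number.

Trapezoidal AUC_0→13:
  [0→4]: (0.0+807.4)/2 × 4 = 1614.8
  [4→5]: (807.4+777.6)/2 × 1 = 792.5
  [5→6.5]: (777.6+700.6)/2 × 1.5 = 1108.65
  [6.5→10.5]: (700.6+478.4)/2 × 4 = 2358.0
  [10.5→11.5]: (478.4+431.3)/2 × 1 = 454.85
  [11.5→12]: (431.3+409.3)/2 × 0.5 = 210.15
  [12→13]: (409.3+368.4)/2 × 1 = 388.85
  Sum = 6927.8 ng/mL·hr

AUC = 6928 ng/mL·hr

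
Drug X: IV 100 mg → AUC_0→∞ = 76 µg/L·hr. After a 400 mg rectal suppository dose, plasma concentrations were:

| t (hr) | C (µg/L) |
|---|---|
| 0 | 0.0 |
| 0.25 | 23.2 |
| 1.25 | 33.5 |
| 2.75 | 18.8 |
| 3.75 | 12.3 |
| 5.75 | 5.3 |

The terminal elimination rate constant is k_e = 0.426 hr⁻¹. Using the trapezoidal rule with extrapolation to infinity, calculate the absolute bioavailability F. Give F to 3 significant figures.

Trapezoidal AUC_0→5.75 (rectal suppository):
  [0→0.25]: (0.0+23.2)/2 × 0.25 = 2.9
  [0.25→1.25]: (23.2+33.5)/2 × 1 = 28.35
  [1.25→2.75]: (33.5+18.8)/2 × 1.5 = 39.225
  [2.75→3.75]: (18.8+12.3)/2 × 1 = 15.55
  [3.75→5.75]: (12.3+5.3)/2 × 2 = 17.6
  Sum = 103.625 µg/L·hr
Tail: C_last/k_e = 5.3/0.426 = 12.441
AUC_0→∞ (rectal suppository) = 103.625 + 12.441 = 116.066 µg/L·hr
F = (AUC_ev/D_ev)/(AUC_iv/D_iv) = (116.066/400)/(76/100) = 0.290165/0.76 = 0.3818

F = 0.382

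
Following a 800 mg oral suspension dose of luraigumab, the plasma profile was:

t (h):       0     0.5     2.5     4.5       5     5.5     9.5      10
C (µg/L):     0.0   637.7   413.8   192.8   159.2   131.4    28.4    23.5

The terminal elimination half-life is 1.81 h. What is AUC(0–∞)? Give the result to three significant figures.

AUC = 2370 µg/L·h

Trapezoidal AUC_0→10:
  [0→0.5]: (0.0+637.7)/2 × 0.5 = 159.425
  [0.5→2.5]: (637.7+413.8)/2 × 2 = 1051.5
  [2.5→4.5]: (413.8+192.8)/2 × 2 = 606.6
  [4.5→5]: (192.8+159.2)/2 × 0.5 = 88.0
  [5→5.5]: (159.2+131.4)/2 × 0.5 = 72.65
  [5.5→9.5]: (131.4+28.4)/2 × 4 = 319.6
  [9.5→10]: (28.4+23.5)/2 × 0.5 = 12.975
  Sum = 2310.75 µg/L·h
k_e = ln2 / t½ = 0.693147 / 1.81 = 0.3830 h^-1
Extrapolated tail: C_last / k_e = 23.5 / 0.383 = 61.358
AUC_0→∞ = 2310.75 + 61.358 = 2372.108 µg/L·h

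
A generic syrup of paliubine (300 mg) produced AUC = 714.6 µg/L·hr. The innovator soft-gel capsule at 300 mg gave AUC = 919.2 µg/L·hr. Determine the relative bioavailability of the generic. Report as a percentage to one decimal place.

F_rel = (AUC_test/D_test) / (AUC_ref/D_ref)
      = (714.6/300) / (919.2/300)
      = 2.382 / 3.064 = 0.7774 = 77.74%

F_rel = 77.7%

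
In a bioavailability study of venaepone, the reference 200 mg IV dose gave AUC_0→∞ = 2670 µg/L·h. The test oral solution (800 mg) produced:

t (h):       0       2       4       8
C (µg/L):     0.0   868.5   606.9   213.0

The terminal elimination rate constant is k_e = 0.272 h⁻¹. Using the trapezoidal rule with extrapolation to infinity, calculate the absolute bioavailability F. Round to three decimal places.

Trapezoidal AUC_0→8 (oral solution):
  [0→2]: (0.0+868.5)/2 × 2 = 868.5
  [2→4]: (868.5+606.9)/2 × 2 = 1475.4
  [4→8]: (606.9+213.0)/2 × 4 = 1639.8
  Sum = 3983.7 µg/L·h
Tail: C_last/k_e = 213.0/0.272 = 783.088
AUC_0→∞ (oral solution) = 3983.7 + 783.088 = 4766.788 µg/L·h
F = (AUC_ev/D_ev)/(AUC_iv/D_iv) = (4766.788/800)/(2670/200) = 5.958485/13.35 = 0.4463

F = 0.446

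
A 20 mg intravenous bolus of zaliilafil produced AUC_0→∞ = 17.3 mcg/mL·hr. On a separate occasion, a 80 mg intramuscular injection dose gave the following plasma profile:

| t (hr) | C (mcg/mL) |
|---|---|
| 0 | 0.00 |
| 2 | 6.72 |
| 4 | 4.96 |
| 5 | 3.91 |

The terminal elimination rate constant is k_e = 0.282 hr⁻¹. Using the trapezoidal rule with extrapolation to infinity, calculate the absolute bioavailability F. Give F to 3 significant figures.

Trapezoidal AUC_0→5 (intramuscular injection):
  [0→2]: (0.00+6.72)/2 × 2 = 6.72
  [2→4]: (6.72+4.96)/2 × 2 = 11.68
  [4→5]: (4.96+3.91)/2 × 1 = 4.435
  Sum = 22.835 mcg/mL·hr
Tail: C_last/k_e = 3.91/0.282 = 13.865
AUC_0→∞ (intramuscular injection) = 22.835 + 13.865 = 36.7 mcg/mL·hr
F = (AUC_ev/D_ev)/(AUC_iv/D_iv) = (36.7/80)/(17.3/20) = 0.45875/0.865 = 0.5303

F = 0.530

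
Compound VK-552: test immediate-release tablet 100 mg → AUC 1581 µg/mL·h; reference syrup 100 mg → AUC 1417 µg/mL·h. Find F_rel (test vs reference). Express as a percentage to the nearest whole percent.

F_rel = (AUC_test/D_test) / (AUC_ref/D_ref)
      = (1581/100) / (1417/100)
      = 15.81 / 14.17 = 1.1157 = 111.57%

F_rel = 112%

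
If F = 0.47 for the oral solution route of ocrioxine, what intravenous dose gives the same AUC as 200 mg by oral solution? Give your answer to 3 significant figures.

Systemic exposure from an extravascular dose = F × D_ev, so the equivalent IV dose is F × D_ev.
D_iv = F × D_ev = 0.47 × 200 = 94 mg

D_iv = 94.0 mg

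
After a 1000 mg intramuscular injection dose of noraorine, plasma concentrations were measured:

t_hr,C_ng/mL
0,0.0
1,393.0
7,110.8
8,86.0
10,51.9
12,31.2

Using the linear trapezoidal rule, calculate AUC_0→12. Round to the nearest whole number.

Trapezoidal AUC_0→12:
  [0→1]: (0.0+393.0)/2 × 1 = 196.5
  [1→7]: (393.0+110.8)/2 × 6 = 1511.4
  [7→8]: (110.8+86.0)/2 × 1 = 98.4
  [8→10]: (86.0+51.9)/2 × 2 = 137.9
  [10→12]: (51.9+31.2)/2 × 2 = 83.1
  Sum = 2027.3 ng/mL·hr

AUC = 2027 ng/mL·hr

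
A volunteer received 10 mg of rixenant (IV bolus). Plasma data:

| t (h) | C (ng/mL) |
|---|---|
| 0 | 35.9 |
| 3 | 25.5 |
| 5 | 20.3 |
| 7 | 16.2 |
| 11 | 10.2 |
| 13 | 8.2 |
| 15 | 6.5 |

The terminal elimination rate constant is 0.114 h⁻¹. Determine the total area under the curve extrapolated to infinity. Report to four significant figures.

AUC = 317.3 ng/mL·h

Trapezoidal AUC_0→15:
  [0→3]: (35.9+25.5)/2 × 3 = 92.1
  [3→5]: (25.5+20.3)/2 × 2 = 45.8
  [5→7]: (20.3+16.2)/2 × 2 = 36.5
  [7→11]: (16.2+10.2)/2 × 4 = 52.8
  [11→13]: (10.2+8.2)/2 × 2 = 18.4
  [13→15]: (8.2+6.5)/2 × 2 = 14.7
  Sum = 260.3 ng/mL·h
Extrapolated tail: C_last / k_e = 6.5 / 0.114 = 57.018
AUC_0→∞ = 260.3 + 57.018 = 317.318 ng/mL·h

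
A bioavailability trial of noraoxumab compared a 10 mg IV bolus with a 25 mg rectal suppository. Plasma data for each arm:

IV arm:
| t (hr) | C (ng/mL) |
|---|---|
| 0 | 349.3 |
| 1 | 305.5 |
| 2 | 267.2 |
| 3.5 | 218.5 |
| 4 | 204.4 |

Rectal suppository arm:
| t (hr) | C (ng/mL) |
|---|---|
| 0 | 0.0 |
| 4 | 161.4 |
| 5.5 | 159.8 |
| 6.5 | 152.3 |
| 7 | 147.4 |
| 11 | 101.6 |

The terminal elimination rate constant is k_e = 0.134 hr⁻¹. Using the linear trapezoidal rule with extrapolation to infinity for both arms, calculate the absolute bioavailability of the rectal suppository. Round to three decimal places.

Trapezoidal AUC_0→4 (IV):
  [0→1]: (349.3+305.5)/2 × 1 = 327.4
  [1→2]: (305.5+267.2)/2 × 1 = 286.35
  [2→3.5]: (267.2+218.5)/2 × 1.5 = 364.275
  [3.5→4]: (218.5+204.4)/2 × 0.5 = 105.725
  Sum = 1083.75 ng/mL·hr
IV tail: 204.4/0.134 = 1525.373; AUC_iv,0→∞ = 1083.75 + 1525.373 = 2609.123 ng/mL·hr
Trapezoidal AUC_0→11 (rectal suppository):
  [0→4]: (0.0+161.4)/2 × 4 = 322.8
  [4→5.5]: (161.4+159.8)/2 × 1.5 = 240.9
  [5.5→6.5]: (159.8+152.3)/2 × 1 = 156.05
  [6.5→7]: (152.3+147.4)/2 × 0.5 = 74.925
  [7→11]: (147.4+101.6)/2 × 4 = 498.0
  Sum = 1292.675 ng/mL·hr
rectal suppository tail: 101.6/0.134 = 758.209; AUC_ev,0→∞ = 1292.675 + 758.209 = 2050.884 ng/mL·hr
F = (AUC_ev/D_ev)/(AUC_iv/D_iv) = (2050.884/25)/(2609.123/10) = 82.03536/260.9123 = 0.3144

F = 0.314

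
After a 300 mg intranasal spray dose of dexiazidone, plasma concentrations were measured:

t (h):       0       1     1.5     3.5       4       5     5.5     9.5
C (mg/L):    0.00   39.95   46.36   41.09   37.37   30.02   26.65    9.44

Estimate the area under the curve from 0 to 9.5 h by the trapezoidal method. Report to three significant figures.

AUC = 269 mg/L·h

Trapezoidal AUC_0→9.5:
  [0→1]: (0.00+39.95)/2 × 1 = 19.975
  [1→1.5]: (39.95+46.36)/2 × 0.5 = 21.5775
  [1.5→3.5]: (46.36+41.09)/2 × 2 = 87.45
  [3.5→4]: (41.09+37.37)/2 × 0.5 = 19.615
  [4→5]: (37.37+30.02)/2 × 1 = 33.695
  [5→5.5]: (30.02+26.65)/2 × 0.5 = 14.1675
  [5.5→9.5]: (26.65+9.44)/2 × 4 = 72.18
  Sum = 268.66 mg/L·h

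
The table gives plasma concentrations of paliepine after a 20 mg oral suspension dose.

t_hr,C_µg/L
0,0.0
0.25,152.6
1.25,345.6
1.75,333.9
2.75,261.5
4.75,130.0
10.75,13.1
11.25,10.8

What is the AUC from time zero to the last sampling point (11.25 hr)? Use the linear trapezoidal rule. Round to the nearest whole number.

AUC = 1563 µg/L·hr

Trapezoidal AUC_0→11.25:
  [0→0.25]: (0.0+152.6)/2 × 0.25 = 19.075
  [0.25→1.25]: (152.6+345.6)/2 × 1 = 249.1
  [1.25→1.75]: (345.6+333.9)/2 × 0.5 = 169.875
  [1.75→2.75]: (333.9+261.5)/2 × 1 = 297.7
  [2.75→4.75]: (261.5+130.0)/2 × 2 = 391.5
  [4.75→10.75]: (130.0+13.1)/2 × 6 = 429.3
  [10.75→11.25]: (13.1+10.8)/2 × 0.5 = 5.975
  Sum = 1562.525 µg/L·hr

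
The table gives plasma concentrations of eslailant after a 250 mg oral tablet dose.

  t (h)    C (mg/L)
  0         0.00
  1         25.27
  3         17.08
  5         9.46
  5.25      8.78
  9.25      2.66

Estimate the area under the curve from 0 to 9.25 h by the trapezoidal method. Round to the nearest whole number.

Trapezoidal AUC_0→9.25:
  [0→1]: (0.00+25.27)/2 × 1 = 12.635
  [1→3]: (25.27+17.08)/2 × 2 = 42.35
  [3→5]: (17.08+9.46)/2 × 2 = 26.54
  [5→5.25]: (9.46+8.78)/2 × 0.25 = 2.28
  [5.25→9.25]: (8.78+2.66)/2 × 4 = 22.88
  Sum = 106.685 mg/L·h

AUC = 107 mg/L·h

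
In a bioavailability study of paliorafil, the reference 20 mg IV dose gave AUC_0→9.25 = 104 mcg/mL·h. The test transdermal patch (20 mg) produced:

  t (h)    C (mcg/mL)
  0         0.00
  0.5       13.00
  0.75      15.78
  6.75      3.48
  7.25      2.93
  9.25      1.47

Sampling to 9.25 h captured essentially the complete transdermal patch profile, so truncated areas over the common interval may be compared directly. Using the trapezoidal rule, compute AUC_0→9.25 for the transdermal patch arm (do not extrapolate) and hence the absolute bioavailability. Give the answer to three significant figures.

F = 0.679

Trapezoidal AUC_0→9.25 (transdermal patch):
  [0→0.5]: (0.00+13.00)/2 × 0.5 = 3.25
  [0.5→0.75]: (13.00+15.78)/2 × 0.25 = 3.5975
  [0.75→6.75]: (15.78+3.48)/2 × 6 = 57.78
  [6.75→7.25]: (3.48+2.93)/2 × 0.5 = 1.6025
  [7.25→9.25]: (2.93+1.47)/2 × 2 = 4.4
  Sum = 70.63 mcg/mL·h
F = (AUC_ev/D_ev)/(AUC_iv/D_iv) = (70.63/20)/(104/20) = 3.5315/5.2 = 0.6791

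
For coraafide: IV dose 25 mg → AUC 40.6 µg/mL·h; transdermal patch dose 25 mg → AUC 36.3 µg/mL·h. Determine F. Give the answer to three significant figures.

F = 0.894

F = (AUC_ev / D_ev) / (AUC_iv / D_iv)
  = (36.3/25) / (40.6/25)
  = 1.452 / 1.624 = 0.8941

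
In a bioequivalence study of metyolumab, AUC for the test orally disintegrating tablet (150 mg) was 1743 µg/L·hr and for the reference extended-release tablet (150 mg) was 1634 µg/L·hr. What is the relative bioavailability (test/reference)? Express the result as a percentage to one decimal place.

F_rel = 106.7%

F_rel = (AUC_test/D_test) / (AUC_ref/D_ref)
      = (1743/150) / (1634/150)
      = 11.62 / 10.8933 = 1.0667 = 106.67%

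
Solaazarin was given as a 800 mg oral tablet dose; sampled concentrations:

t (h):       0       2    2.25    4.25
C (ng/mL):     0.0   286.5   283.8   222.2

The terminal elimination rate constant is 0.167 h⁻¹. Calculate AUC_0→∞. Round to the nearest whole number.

Trapezoidal AUC_0→4.25:
  [0→2]: (0.0+286.5)/2 × 2 = 286.5
  [2→2.25]: (286.5+283.8)/2 × 0.25 = 71.2875
  [2.25→4.25]: (283.8+222.2)/2 × 2 = 506.0
  Sum = 863.7875 ng/mL·h
Extrapolated tail: C_last / k_e = 222.2 / 0.167 = 1330.539
AUC_0→∞ = 863.7875 + 1330.539 = 2194.3265 ng/mL·h

AUC = 2194 ng/mL·h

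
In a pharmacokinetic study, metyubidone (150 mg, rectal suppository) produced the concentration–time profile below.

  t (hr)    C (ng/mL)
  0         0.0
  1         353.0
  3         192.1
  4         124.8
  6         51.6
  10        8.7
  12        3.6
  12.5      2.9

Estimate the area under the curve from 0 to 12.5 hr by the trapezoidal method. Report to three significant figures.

AUC = 1190 ng/mL·hr

Trapezoidal AUC_0→12.5:
  [0→1]: (0.0+353.0)/2 × 1 = 176.5
  [1→3]: (353.0+192.1)/2 × 2 = 545.1
  [3→4]: (192.1+124.8)/2 × 1 = 158.45
  [4→6]: (124.8+51.6)/2 × 2 = 176.4
  [6→10]: (51.6+8.7)/2 × 4 = 120.6
  [10→12]: (8.7+3.6)/2 × 2 = 12.3
  [12→12.5]: (3.6+2.9)/2 × 0.5 = 1.625
  Sum = 1190.975 ng/mL·hr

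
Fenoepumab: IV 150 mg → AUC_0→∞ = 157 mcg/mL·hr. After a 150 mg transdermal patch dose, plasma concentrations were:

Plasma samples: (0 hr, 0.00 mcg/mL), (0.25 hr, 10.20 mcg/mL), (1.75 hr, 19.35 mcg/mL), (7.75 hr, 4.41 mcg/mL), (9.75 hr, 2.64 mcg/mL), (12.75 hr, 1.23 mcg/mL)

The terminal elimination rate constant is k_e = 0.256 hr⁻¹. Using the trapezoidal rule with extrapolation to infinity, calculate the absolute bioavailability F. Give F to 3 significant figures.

Trapezoidal AUC_0→12.75 (transdermal patch):
  [0→0.25]: (0.00+10.20)/2 × 0.25 = 1.275
  [0.25→1.75]: (10.20+19.35)/2 × 1.5 = 22.1625
  [1.75→7.75]: (19.35+4.41)/2 × 6 = 71.28
  [7.75→9.75]: (4.41+2.64)/2 × 2 = 7.05
  [9.75→12.75]: (2.64+1.23)/2 × 3 = 5.805
  Sum = 107.5725 mcg/mL·hr
Tail: C_last/k_e = 1.23/0.256 = 4.805
AUC_0→∞ (transdermal patch) = 107.5725 + 4.805 = 112.3775 mcg/mL·hr
F = (AUC_ev/D_ev)/(AUC_iv/D_iv) = (112.3775/150)/(157/150) = 0.749183/1.04667 = 0.7158

F = 0.716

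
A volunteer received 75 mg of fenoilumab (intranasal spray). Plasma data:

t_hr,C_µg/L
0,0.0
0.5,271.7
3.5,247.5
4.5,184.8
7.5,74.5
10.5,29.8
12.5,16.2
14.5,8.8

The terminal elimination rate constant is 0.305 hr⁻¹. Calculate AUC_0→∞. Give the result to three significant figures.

AUC = 1710 µg/L·hr

Trapezoidal AUC_0→14.5:
  [0→0.5]: (0.0+271.7)/2 × 0.5 = 67.925
  [0.5→3.5]: (271.7+247.5)/2 × 3 = 778.8
  [3.5→4.5]: (247.5+184.8)/2 × 1 = 216.15
  [4.5→7.5]: (184.8+74.5)/2 × 3 = 388.95
  [7.5→10.5]: (74.5+29.8)/2 × 3 = 156.45
  [10.5→12.5]: (29.8+16.2)/2 × 2 = 46.0
  [12.5→14.5]: (16.2+8.8)/2 × 2 = 25.0
  Sum = 1679.275 µg/L·hr
Extrapolated tail: C_last / k_e = 8.8 / 0.305 = 28.852
AUC_0→∞ = 1679.275 + 28.852 = 1708.127 µg/L·hr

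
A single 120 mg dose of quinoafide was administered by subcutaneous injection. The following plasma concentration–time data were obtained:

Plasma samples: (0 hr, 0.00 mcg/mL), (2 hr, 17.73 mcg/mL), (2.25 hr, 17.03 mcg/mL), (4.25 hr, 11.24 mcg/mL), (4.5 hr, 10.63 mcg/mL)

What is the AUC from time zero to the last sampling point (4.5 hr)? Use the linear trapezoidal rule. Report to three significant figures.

Trapezoidal AUC_0→4.5:
  [0→2]: (0.00+17.73)/2 × 2 = 17.73
  [2→2.25]: (17.73+17.03)/2 × 0.25 = 4.345
  [2.25→4.25]: (17.03+11.24)/2 × 2 = 28.27
  [4.25→4.5]: (11.24+10.63)/2 × 0.25 = 2.73375
  Sum = 53.07875 mcg/mL·hr

AUC = 53.1 mcg/mL·hr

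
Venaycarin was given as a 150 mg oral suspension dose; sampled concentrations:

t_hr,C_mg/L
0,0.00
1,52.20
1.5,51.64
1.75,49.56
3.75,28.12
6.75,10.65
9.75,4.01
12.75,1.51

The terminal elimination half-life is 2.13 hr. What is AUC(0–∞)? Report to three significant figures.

AUC = 235 mg/L·hr

Trapezoidal AUC_0→12.75:
  [0→1]: (0.00+52.20)/2 × 1 = 26.1
  [1→1.5]: (52.20+51.64)/2 × 0.5 = 25.96
  [1.5→1.75]: (51.64+49.56)/2 × 0.25 = 12.65
  [1.75→3.75]: (49.56+28.12)/2 × 2 = 77.68
  [3.75→6.75]: (28.12+10.65)/2 × 3 = 58.155
  [6.75→9.75]: (10.65+4.01)/2 × 3 = 21.99
  [9.75→12.75]: (4.01+1.51)/2 × 3 = 8.28
  Sum = 230.815 mg/L·hr
k_e = ln2 / t½ = 0.693147 / 2.13 = 0.3254 hr^-1
Extrapolated tail: C_last / k_e = 1.51 / 0.3254 = 4.640
AUC_0→∞ = 230.815 + 4.640 = 235.455 mg/L·hr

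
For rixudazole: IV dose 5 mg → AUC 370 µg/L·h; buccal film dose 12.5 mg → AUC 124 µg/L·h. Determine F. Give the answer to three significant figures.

F = 0.134

F = (AUC_ev / D_ev) / (AUC_iv / D_iv)
  = (124/12.5) / (370/5)
  = 9.92 / 74 = 0.1341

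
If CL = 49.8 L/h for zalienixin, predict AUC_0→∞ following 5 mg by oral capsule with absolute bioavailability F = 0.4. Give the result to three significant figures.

AUC = 0.0402 mg/L·h

AUC_0→∞ = F × Dose / CL
        = 0.4 × 5 / 49.8 = 0.0401606 mg/L·h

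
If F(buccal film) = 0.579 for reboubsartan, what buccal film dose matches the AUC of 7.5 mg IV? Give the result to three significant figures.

For equal systemic exposure: F × D_ev = D_iv
D_ev = D_iv / F = 7.5 / 0.579 = 12.9534 mg

D_buccal = 13.0 mg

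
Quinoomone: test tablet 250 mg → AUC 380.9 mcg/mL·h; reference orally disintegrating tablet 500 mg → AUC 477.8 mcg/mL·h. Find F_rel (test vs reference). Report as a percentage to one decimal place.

F_rel = (AUC_test/D_test) / (AUC_ref/D_ref)
      = (380.9/250) / (477.8/500)
      = 1.5236 / 0.9556 = 1.5944 = 159.44%

F_rel = 159.4%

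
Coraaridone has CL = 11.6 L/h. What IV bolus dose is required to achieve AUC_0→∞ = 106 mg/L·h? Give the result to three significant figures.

Dose_iv = CL × AUC_0→∞
     = 11.6 × 106 = 1229.6 mg

Dose = 1230 mg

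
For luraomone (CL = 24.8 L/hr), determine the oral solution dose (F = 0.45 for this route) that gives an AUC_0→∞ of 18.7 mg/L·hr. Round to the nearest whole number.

Dose = 1031 mg

Dose = CL × AUC_0→∞ / F
     = 24.8 × 18.7 / 0.45 = 1030.58 mg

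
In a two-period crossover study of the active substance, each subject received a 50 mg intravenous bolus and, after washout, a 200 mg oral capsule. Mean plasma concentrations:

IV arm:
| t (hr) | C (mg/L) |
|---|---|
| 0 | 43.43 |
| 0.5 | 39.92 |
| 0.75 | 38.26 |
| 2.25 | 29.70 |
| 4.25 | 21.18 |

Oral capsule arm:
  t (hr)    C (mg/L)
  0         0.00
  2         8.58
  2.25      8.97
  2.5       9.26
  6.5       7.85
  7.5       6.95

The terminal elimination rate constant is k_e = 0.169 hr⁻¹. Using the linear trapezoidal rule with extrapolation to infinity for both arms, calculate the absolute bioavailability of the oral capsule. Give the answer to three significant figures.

F = 0.0929

Trapezoidal AUC_0→4.25 (IV):
  [0→0.5]: (43.43+39.92)/2 × 0.5 = 20.8375
  [0.5→0.75]: (39.92+38.26)/2 × 0.25 = 9.7725
  [0.75→2.25]: (38.26+29.70)/2 × 1.5 = 50.97
  [2.25→4.25]: (29.70+21.18)/2 × 2 = 50.88
  Sum = 132.46 mg/L·hr
IV tail: 21.18/0.169 = 125.325; AUC_iv,0→∞ = 132.46 + 125.325 = 257.785 mg/L·hr
Trapezoidal AUC_0→7.5 (oral capsule):
  [0→2]: (0.00+8.58)/2 × 2 = 8.58
  [2→2.25]: (8.58+8.97)/2 × 0.25 = 2.19375
  [2.25→2.5]: (8.97+9.26)/2 × 0.25 = 2.27875
  [2.5→6.5]: (9.26+7.85)/2 × 4 = 34.22
  [6.5→7.5]: (7.85+6.95)/2 × 1 = 7.4
  Sum = 54.6725 mg/L·hr
oral capsule tail: 6.95/0.169 = 41.124; AUC_ev,0→∞ = 54.6725 + 41.124 = 95.7965 mg/L·hr
F = (AUC_ev/D_ev)/(AUC_iv/D_iv) = (95.7965/200)/(257.785/50) = 0.4789825/5.1557 = 0.0929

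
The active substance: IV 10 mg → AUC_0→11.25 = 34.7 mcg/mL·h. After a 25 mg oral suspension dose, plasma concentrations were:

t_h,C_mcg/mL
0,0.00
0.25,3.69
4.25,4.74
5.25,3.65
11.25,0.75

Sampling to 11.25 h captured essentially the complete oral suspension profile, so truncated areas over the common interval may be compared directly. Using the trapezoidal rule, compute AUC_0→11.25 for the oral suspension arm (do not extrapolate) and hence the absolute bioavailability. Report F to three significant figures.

Trapezoidal AUC_0→11.25 (oral suspension):
  [0→0.25]: (0.00+3.69)/2 × 0.25 = 0.46125
  [0.25→4.25]: (3.69+4.74)/2 × 4 = 16.86
  [4.25→5.25]: (4.74+3.65)/2 × 1 = 4.195
  [5.25→11.25]: (3.65+0.75)/2 × 6 = 13.2
  Sum = 34.71625 mcg/mL·h
F = (AUC_ev/D_ev)/(AUC_iv/D_iv) = (34.71625/25)/(34.7/10) = 1.38865/3.47 = 0.4002

F = 0.400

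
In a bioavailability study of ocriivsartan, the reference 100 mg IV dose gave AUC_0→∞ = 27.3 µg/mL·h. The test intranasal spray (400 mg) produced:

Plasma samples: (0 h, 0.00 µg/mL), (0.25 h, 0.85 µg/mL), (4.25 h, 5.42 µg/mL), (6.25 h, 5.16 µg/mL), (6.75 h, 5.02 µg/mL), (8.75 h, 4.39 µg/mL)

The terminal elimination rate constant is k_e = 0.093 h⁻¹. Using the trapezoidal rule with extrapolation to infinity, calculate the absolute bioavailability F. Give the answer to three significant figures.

Trapezoidal AUC_0→8.75 (intranasal spray):
  [0→0.25]: (0.00+0.85)/2 × 0.25 = 0.10625
  [0.25→4.25]: (0.85+5.42)/2 × 4 = 12.54
  [4.25→6.25]: (5.42+5.16)/2 × 2 = 10.58
  [6.25→6.75]: (5.16+5.02)/2 × 0.5 = 2.545
  [6.75→8.75]: (5.02+4.39)/2 × 2 = 9.41
  Sum = 35.18125 µg/mL·h
Tail: C_last/k_e = 4.39/0.093 = 47.204
AUC_0→∞ (intranasal spray) = 35.18125 + 47.204 = 82.38525 µg/mL·h
F = (AUC_ev/D_ev)/(AUC_iv/D_iv) = (82.38525/400)/(27.3/100) = 0.205963/0.273 = 0.7544

F = 0.754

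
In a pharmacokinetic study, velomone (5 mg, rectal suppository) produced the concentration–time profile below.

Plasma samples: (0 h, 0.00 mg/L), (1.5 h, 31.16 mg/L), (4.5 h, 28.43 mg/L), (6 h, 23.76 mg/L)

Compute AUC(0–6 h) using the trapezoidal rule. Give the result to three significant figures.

Trapezoidal AUC_0→6:
  [0→1.5]: (0.00+31.16)/2 × 1.5 = 23.37
  [1.5→4.5]: (31.16+28.43)/2 × 3 = 89.385
  [4.5→6]: (28.43+23.76)/2 × 1.5 = 39.1425
  Sum = 151.8975 mg/L·h

AUC = 152 mg/L·h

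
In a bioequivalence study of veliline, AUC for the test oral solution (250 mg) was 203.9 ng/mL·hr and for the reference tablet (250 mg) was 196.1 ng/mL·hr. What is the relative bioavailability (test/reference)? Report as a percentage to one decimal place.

F_rel = 104.0%

F_rel = (AUC_test/D_test) / (AUC_ref/D_ref)
      = (203.9/250) / (196.1/250)
      = 0.8156 / 0.7844 = 1.0398 = 103.98%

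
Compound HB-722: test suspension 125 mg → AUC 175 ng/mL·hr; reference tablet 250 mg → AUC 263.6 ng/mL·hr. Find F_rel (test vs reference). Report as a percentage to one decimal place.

F_rel = 132.8%

F_rel = (AUC_test/D_test) / (AUC_ref/D_ref)
      = (175/125) / (263.6/250)
      = 1.4 / 1.0544 = 1.3278 = 132.78%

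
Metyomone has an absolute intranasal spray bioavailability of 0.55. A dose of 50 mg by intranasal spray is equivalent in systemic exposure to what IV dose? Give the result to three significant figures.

D_iv = 27.5 mg

Systemic exposure from an extravascular dose = F × D_ev, so the equivalent IV dose is F × D_ev.
D_iv = F × D_ev = 0.55 × 50 = 27.5 mg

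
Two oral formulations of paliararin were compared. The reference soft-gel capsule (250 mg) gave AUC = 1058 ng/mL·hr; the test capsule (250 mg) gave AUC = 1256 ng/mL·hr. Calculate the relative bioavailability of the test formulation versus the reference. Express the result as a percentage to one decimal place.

F_rel = (AUC_test/D_test) / (AUC_ref/D_ref)
      = (1256/250) / (1058/250)
      = 5.024 / 4.232 = 1.1871 = 118.71%

F_rel = 118.7%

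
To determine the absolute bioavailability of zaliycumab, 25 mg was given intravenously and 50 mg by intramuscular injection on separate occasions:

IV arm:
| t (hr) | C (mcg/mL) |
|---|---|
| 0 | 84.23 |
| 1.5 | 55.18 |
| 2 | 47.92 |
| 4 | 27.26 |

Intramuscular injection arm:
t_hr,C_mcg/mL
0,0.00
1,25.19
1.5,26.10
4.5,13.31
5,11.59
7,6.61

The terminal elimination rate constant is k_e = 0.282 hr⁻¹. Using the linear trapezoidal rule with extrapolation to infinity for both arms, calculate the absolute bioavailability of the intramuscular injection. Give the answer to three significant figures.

Trapezoidal AUC_0→4 (IV):
  [0→1.5]: (84.23+55.18)/2 × 1.5 = 104.5575
  [1.5→2]: (55.18+47.92)/2 × 0.5 = 25.775
  [2→4]: (47.92+27.26)/2 × 2 = 75.18
  Sum = 205.5125 mcg/mL·hr
IV tail: 27.26/0.282 = 96.667; AUC_iv,0→∞ = 205.5125 + 96.667 = 302.1795 mcg/mL·hr
Trapezoidal AUC_0→7 (intramuscular injection):
  [0→1]: (0.00+25.19)/2 × 1 = 12.595
  [1→1.5]: (25.19+26.10)/2 × 0.5 = 12.8225
  [1.5→4.5]: (26.10+13.31)/2 × 3 = 59.115
  [4.5→5]: (13.31+11.59)/2 × 0.5 = 6.225
  [5→7]: (11.59+6.61)/2 × 2 = 18.2
  Sum = 108.9575 mcg/mL·hr
intramuscular injection tail: 6.61/0.282 = 23.440; AUC_ev,0→∞ = 108.9575 + 23.440 = 132.3975 mcg/mL·hr
F = (AUC_ev/D_ev)/(AUC_iv/D_iv) = (132.3975/50)/(302.1795/25) = 2.64795/12.08718 = 0.2191

F = 0.219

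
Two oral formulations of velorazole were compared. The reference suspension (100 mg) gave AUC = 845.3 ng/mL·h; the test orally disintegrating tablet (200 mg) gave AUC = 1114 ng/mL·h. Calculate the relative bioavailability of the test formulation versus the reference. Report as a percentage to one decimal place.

F_rel = 65.9%

F_rel = (AUC_test/D_test) / (AUC_ref/D_ref)
      = (1114/200) / (845.3/100)
      = 5.57 / 8.453 = 0.6589 = 65.89%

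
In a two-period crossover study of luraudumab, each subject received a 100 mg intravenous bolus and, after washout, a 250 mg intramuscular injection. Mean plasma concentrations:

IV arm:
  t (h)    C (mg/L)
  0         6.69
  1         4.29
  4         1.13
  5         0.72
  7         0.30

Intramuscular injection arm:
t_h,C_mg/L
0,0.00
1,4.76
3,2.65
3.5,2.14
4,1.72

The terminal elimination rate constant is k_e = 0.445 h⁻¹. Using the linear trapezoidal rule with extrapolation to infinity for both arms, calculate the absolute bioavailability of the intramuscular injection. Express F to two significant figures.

F = 0.39

Trapezoidal AUC_0→7 (IV):
  [0→1]: (6.69+4.29)/2 × 1 = 5.49
  [1→4]: (4.29+1.13)/2 × 3 = 8.13
  [4→5]: (1.13+0.72)/2 × 1 = 0.925
  [5→7]: (0.72+0.30)/2 × 2 = 1.02
  Sum = 15.565 mg/L·h
IV tail: 0.30/0.445 = 0.674; AUC_iv,0→∞ = 15.565 + 0.674 = 16.239 mg/L·h
Trapezoidal AUC_0→4 (intramuscular injection):
  [0→1]: (0.00+4.76)/2 × 1 = 2.38
  [1→3]: (4.76+2.65)/2 × 2 = 7.41
  [3→3.5]: (2.65+2.14)/2 × 0.5 = 1.1975
  [3.5→4]: (2.14+1.72)/2 × 0.5 = 0.965
  Sum = 11.9525 mg/L·h
intramuscular injection tail: 1.72/0.445 = 3.865; AUC_ev,0→∞ = 11.9525 + 3.865 = 15.8175 mg/L·h
F = (AUC_ev/D_ev)/(AUC_iv/D_iv) = (15.8175/250)/(16.239/100) = 0.06327/0.16239 = 0.3896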